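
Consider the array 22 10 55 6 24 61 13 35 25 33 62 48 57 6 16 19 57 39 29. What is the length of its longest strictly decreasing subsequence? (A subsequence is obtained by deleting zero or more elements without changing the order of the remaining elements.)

4

Scanning left to right, the best length ending at each element is: 22→1, 10→2, 55→1, 6→3, 24→2, 61→1, 13→3, 35→2, 25→3, 33→3, 62→1, 48→2, 57→2, 6→4, 16→4, 19→4, 57→2, 39→3, 29→4.
So the longest decreasing subsequence has length 4, e.g. 55, 24, 13, 6.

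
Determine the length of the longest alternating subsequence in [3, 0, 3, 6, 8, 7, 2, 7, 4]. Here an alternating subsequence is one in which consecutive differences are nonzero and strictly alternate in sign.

A longest alternating subsequence is 3, 0, 3, 2, 7, 4 (positions 1,2,3,7,8,9); its 5 consecutive differences strictly alternate in sign, and length 6 is optimal.

6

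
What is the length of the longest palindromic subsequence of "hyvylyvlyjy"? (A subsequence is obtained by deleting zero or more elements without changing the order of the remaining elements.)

One longest palindromic subsequence is yylvlyy (positions 2,4,5,7,8,9,11); it reads the same forward and backward, and the interval DP gives dp[1][11] = 7.

7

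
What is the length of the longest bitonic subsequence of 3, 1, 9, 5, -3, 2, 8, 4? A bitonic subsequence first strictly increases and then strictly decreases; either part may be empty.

4

One longest bitonic subsequence is 3, 9, 8, 4 (positions 1,3,7,8): it rises to 9 then falls. Length 4 is optimal.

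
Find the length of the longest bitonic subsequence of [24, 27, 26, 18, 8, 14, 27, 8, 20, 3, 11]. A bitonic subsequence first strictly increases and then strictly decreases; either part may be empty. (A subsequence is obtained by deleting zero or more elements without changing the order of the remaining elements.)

Let inc[i] be the LIS ending at i and dec[i] the longest strictly decreasing subsequence starting at i. inc = [1, 2, 2, 1, 1, 2, 3, 1, 3, 1, 2], dec = [5, 6, 5, 4, 2, 3, 3, 2, 2, 1, 1].
max_i inc[i]+dec[i]−1 = 7, with one witness 24, 27, 26, 18, 14, 8, 3.

7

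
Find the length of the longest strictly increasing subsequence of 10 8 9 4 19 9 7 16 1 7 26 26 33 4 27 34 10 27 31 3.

6

Scanning left to right, the best length ending at each element is: 10→1, 8→1, 9→2, 4→1, 19→3, 9→2, 7→2, 16→3, 1→1, 7→2, 26→4, 26→4, 33→5, 4→2, 27→5, 34→6, 10→3, 27→5, 31→6, 3→2.
So the longest increasing subsequence has length 6, e.g. 8, 9, 19, 26, 33, 34.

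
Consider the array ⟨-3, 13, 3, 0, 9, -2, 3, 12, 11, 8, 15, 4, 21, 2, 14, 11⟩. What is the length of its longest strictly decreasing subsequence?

6

Scanning left to right, the best length ending at each element is: -3→1, 13→1, 3→2, 0→3, 9→2, -2→4, 3→3, 12→2, 11→3, 8→4, 15→1, 4→5, 21→1, 2→6, 14→2, 11→3.
So the longest decreasing subsequence has length 6, e.g. 13, 12, 11, 8, 4, 2.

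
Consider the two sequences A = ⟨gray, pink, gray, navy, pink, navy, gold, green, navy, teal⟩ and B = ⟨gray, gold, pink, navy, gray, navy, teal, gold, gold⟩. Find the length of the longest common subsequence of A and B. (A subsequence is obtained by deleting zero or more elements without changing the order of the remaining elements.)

Backtracking the LCS table gives one alignment: gray (A1,B1) → pink (A2,B3) → gray (A3,B5) → navy (A4,B6) → gold (A7,B9).
So the longest common subsequence has length 5.

5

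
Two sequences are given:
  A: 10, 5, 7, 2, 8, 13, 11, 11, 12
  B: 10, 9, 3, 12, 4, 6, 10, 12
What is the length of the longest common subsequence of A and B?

Backtracking the LCS table gives one alignment: 10 (A1,B7) → 12 (A9,B8).
So the longest common subsequence has length 2.

2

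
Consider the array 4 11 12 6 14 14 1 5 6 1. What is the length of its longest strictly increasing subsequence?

4

Scanning left to right, the best length ending at each element is: 4→1, 11→2, 12→3, 6→2, 14→4, 14→4, 1→1, 5→2, 6→3, 1→1.
So the longest increasing subsequence has length 4, e.g. 4, 11, 12, 14.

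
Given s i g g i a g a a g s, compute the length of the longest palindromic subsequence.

7

One longest palindromic subsequence is sgaaags (positions 1,3,6,8,9,10,11); it reads the same forward and backward, and the interval DP gives dp[1][11] = 7.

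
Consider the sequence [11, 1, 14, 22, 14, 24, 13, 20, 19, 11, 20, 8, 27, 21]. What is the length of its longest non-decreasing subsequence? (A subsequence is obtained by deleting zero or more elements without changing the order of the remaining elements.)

Let dp[i] be the longest non-decreasing subsequence ending at position i. Then dp = [1, 1, 2, 3, 3, 4, 2, 4, 4, 2, 5, 2, 6, 6].
The maximum is 6; one witness is 11, 14, 14, 20, 20, 27 at positions 1,3,5,8,11,13.

6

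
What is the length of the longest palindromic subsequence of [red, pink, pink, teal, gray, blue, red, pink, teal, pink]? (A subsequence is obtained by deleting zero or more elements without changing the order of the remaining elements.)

5

Using dp[i][j] = 2 + dp[i+1][j−1] if the ends match, else max(dp[i+1][j], dp[i][j−1]):
dp[1][10] = 5. A witness is pink teal pink teal pink at positions 2,4,8,9,10.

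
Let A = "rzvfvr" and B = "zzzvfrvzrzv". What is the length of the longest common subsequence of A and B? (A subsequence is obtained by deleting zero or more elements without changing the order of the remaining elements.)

5

Backtracking the LCS table gives one alignment: z (A2,B3) → v (A3,B4) → f (A4,B5) → v (A5,B7) → r (A6,B9).
So the longest common subsequence has length 5.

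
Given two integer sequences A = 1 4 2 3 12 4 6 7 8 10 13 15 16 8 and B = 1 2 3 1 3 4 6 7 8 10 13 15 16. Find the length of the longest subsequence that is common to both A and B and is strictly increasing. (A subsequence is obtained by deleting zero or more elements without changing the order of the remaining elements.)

11

For each value that appears in both, track the longest common increasing run ending there.
The best achievable length is 11; one witness is 1, 2, 3, 4, 6, 7, 8, 10, 13, 15, 16 (A-positions 1,3,4,6,7,8,9,10,11,12,13, B-positions 1,2,3,6,7,8,9,10,11,12,13).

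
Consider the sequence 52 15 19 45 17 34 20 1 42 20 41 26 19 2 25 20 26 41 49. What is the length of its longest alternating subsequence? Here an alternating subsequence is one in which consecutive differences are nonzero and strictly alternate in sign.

Track the best alternating length ending on an up-step vs a down-step at each position: up/down = 1/1, 1/2, 3/2, 3/2, 3/4, 5/4, 5/6, 1/6, 7/4, 7/8, 9/8, 9/10, 7/10, 7/10, 11/10, 11/12, 13/10, 13/8, 13/2.
The maximum over both is 13; one such subsequence is 52, 15, 19, 17, 34, 20, 42, 20, 41, 19, 25, 20, 26.

13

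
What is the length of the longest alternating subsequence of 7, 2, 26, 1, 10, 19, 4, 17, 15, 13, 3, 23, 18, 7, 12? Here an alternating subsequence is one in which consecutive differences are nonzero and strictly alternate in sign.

Track the best alternating length ending on an up-step vs a down-step at each position: up/down = 1/1, 1/2, 3/1, 1/4, 5/4, 5/4, 5/6, 7/6, 7/8, 7/8, 5/8, 9/4, 9/10, 9/10, 11/10.
The maximum over both is 11; one such subsequence is 7, 2, 26, 1, 10, 4, 17, 15, 23, 7, 12.

11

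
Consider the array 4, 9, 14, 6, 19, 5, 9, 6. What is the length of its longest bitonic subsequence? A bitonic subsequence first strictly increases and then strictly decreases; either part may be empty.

Let inc[i] be the LIS ending at i and dec[i] the longest strictly decreasing subsequence starting at i. inc = [1, 2, 3, 2, 4, 2, 3, 3], dec = [1, 3, 3, 2, 3, 1, 2, 1].
max_i inc[i]+dec[i]−1 = 6, with one witness 4, 9, 14, 19, 9, 6.

6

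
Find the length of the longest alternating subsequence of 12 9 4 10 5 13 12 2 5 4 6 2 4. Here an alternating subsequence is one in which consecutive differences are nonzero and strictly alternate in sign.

11

Track the best alternating length ending on an up-step vs a down-step at each position: up/down = 1/1, 1/2, 1/2, 3/2, 3/4, 5/1, 5/6, 1/6, 7/6, 7/8, 9/6, 1/10, 11/10.
The maximum over both is 11; one such subsequence is 12, 9, 10, 5, 13, 2, 5, 4, 6, 2, 4.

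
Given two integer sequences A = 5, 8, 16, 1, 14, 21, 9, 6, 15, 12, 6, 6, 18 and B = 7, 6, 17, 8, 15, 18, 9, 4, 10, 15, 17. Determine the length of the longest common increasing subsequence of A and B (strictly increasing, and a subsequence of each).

A longest common strictly increasing subsequence is 6, 15, 18 (length 3); it appears in order in both A and B, and no longer such subsequence exists.

3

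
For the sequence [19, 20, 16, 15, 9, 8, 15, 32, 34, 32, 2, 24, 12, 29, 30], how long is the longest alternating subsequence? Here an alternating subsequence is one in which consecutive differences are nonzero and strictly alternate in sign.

8

A longest alternating subsequence is 19, 20, 9, 15, 2, 24, 12, 29 (positions 1,2,5,7,11,12,13,14); its 7 consecutive differences strictly alternate in sign, and length 8 is optimal.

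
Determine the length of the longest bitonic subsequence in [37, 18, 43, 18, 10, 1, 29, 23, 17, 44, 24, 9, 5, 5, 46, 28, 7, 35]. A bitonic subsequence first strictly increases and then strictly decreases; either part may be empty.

Let inc[i] be the LIS ending at i and dec[i] the longest strictly decreasing subsequence starting at i. inc = [1, 1, 2, 1, 1, 1, 2, 2, 2, 3, 3, 2, 2, 2, 4, 4, 3, 5], dec = [6, 4, 6, 4, 3, 1, 5, 4, 3, 4, 3, 2, 1, 1, 3, 2, 1, 1].
max_i inc[i]+dec[i]−1 = 7, with one witness 37, 43, 29, 23, 17, 9, 7.

7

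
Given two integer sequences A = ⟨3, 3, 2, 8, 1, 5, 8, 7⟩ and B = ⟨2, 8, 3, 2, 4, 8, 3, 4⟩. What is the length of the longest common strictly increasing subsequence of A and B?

2

A longest common strictly increasing subsequence is 2, 8 (length 2); it appears in order in both A and B, and no longer such subsequence exists.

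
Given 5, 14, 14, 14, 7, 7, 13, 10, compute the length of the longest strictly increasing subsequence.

Let dp[i] be the longest increasing subsequence ending at position i. Then dp = [1, 2, 2, 2, 2, 2, 3, 3].
The maximum is 3; one witness is 5, 7, 13 at positions 1,5,7.

3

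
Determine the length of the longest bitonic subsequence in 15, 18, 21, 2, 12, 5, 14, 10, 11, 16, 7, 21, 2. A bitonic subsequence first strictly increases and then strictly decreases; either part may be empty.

Let inc[i] be the LIS ending at i and dec[i] the longest strictly decreasing subsequence starting at i. inc = [1, 2, 3, 1, 2, 2, 3, 3, 4, 5, 3, 6, 1], dec = [5, 5, 5, 1, 4, 2, 4, 3, 3, 3, 2, 2, 1].
max_i inc[i]+dec[i]−1 = 7, with one witness 15, 18, 21, 14, 11, 7, 2.

7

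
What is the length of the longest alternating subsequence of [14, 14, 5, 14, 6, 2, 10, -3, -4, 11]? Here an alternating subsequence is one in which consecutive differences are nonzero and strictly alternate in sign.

Track the best alternating length ending on an up-step vs a down-step at each position: up/down = 1/1, 1/1, 1/2, 3/1, 3/4, 1/4, 5/4, 1/6, 1/6, 7/4.
The maximum over both is 7; one such subsequence is 14, 5, 14, 6, 10, -3, 11.

7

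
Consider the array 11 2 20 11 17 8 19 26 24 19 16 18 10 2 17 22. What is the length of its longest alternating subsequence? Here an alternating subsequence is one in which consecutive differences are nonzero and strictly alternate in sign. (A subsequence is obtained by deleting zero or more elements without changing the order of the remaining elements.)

A longest alternating subsequence is 11, 2, 20, 11, 17, 8, 19, 16, 18, 10, 17 (positions 1,2,3,4,5,6,7,11,12,13,15); its 10 consecutive differences strictly alternate in sign, and length 11 is optimal.

11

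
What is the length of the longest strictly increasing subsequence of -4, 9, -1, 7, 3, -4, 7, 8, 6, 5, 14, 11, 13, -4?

Let dp[i] be the longest increasing subsequence ending at position i. Then dp = [1, 2, 2, 3, 3, 1, 4, 5, 4, 4, 6, 6, 7, 1].
The maximum is 7; one witness is -4, -1, 3, 7, 8, 11, 13 at positions 1,3,5,7,8,12,13.

7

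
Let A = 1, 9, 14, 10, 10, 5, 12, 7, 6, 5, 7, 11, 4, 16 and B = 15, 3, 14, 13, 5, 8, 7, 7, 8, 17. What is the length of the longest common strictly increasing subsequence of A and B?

A longest common strictly increasing subsequence is 5, 7 (length 2); it appears in order in both A and B, and no longer such subsequence exists.

2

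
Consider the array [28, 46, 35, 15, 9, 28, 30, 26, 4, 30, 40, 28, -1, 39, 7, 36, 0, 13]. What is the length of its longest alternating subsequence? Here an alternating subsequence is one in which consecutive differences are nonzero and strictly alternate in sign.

Track the best alternating length ending on an up-step vs a down-step at each position: up/down = 1/1, 2/1, 2/3, 1/3, 1/3, 4/3, 4/3, 4/5, 1/5, 6/3, 6/3, 6/7, 1/7, 8/7, 8/9, 10/9, 8/11, 12/11.
The maximum over both is 12; one such subsequence is 28, 46, 15, 28, 26, 30, 28, 39, 7, 36, 0, 13.

12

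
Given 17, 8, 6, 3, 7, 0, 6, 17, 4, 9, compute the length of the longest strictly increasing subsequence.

3

One longest increasing subsequence is 6, 7, 17 (positions 3,5,8), of length 3; no longer one exists.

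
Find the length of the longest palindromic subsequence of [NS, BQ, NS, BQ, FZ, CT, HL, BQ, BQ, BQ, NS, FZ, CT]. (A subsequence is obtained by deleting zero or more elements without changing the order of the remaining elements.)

7

Using dp[i][j] = 2 + dp[i+1][j−1] if the ends match, else max(dp[i+1][j], dp[i][j−1]):
dp[1][13] = 7. A witness is NS BQ BQ BQ BQ BQ NS at positions 1,2,4,8,9,10,11.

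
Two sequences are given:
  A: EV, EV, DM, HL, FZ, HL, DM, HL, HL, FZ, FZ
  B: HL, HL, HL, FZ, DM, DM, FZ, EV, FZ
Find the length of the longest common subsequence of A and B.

Backtracking the LCS table gives one alignment: HL (A4,B3) → FZ (A5,B4) → DM (A7,B6) → FZ (A10,B7) → FZ (A11,B9).
So the longest common subsequence has length 5.

5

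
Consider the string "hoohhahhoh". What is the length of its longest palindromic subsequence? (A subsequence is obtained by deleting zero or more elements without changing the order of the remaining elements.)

Using dp[i][j] = 2 + dp[i+1][j−1] if the ends match, else max(dp[i+1][j], dp[i][j−1]):
dp[1][10] = 9. A witness is hohhahhoh at positions 1,2,4,5,6,7,8,9,10.

9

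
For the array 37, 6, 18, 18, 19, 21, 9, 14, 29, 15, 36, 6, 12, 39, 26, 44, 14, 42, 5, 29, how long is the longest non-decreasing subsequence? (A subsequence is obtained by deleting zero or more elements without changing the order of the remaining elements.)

9

Let dp[i] be the longest non-decreasing subsequence ending at position i. Then dp = [1, 1, 2, 3, 4, 5, 2, 3, 6, 4, 7, 2, 3, 8, 6, 9, 4, 9, 1, 7].
The maximum is 9; one witness is 6, 18, 18, 19, 21, 29, 36, 39, 44 at positions 2,3,4,5,6,9,11,14,16.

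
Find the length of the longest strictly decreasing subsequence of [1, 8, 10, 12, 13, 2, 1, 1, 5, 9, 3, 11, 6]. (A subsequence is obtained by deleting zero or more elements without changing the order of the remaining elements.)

One longest decreasing subsequence is 8, 2, 1 (positions 2,6,7), of length 3; no longer one exists.

3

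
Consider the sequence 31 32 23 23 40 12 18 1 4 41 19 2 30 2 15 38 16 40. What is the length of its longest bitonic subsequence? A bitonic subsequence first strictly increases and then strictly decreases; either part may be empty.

Let inc[i] be the LIS ending at i and dec[i] the longest strictly decreasing subsequence starting at i. inc = [1, 2, 1, 1, 3, 1, 2, 1, 2, 4, 3, 2, 4, 2, 3, 5, 4, 6], dec = [5, 5, 4, 4, 4, 3, 3, 1, 2, 3, 2, 1, 2, 1, 1, 2, 1, 1].
max_i inc[i]+dec[i]−1 = 6, with one witness 31, 32, 23, 18, 4, 2.

6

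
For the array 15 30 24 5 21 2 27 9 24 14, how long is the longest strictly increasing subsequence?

Scanning left to right, the best length ending at each element is: 15→1, 30→2, 24→2, 5→1, 21→2, 2→1, 27→3, 9→2, 24→3, 14→3.
So the longest increasing subsequence has length 3, e.g. 15, 24, 27.

3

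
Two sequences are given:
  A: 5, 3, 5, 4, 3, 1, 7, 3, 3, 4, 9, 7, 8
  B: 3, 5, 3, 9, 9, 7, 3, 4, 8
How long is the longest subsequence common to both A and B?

Backtracking the LCS table gives one alignment: 3 (A2,B1) → 5 (A3,B2) → 3 (A5,B3) → 7 (A7,B6) → 3 (A9,B7) → 4 (A10,B8) → 8 (A13,B9).
So the longest common subsequence has length 7.

7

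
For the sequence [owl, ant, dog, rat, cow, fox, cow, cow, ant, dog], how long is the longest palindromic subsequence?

5

Using dp[i][j] = 2 + dp[i+1][j−1] if the ends match, else max(dp[i+1][j], dp[i][j−1]):
dp[1][10] = 5. A witness is dog cow cow cow dog at positions 3,5,7,8,10.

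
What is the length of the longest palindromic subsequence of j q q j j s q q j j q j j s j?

Using dp[i][j] = 2 + dp[i+1][j−1] if the ends match, else max(dp[i+1][j], dp[i][j−1]):
dp[1][15] = 10. A witness is jjjqjjqjjj at positions 1,4,5,7,9,10,11,12,13,15.

10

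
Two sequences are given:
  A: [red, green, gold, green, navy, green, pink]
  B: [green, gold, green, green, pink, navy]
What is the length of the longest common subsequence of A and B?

A longest common subsequence is green, gold, green, green, pink (length 5); the LCS DP confirms no longer common subsequence exists.

5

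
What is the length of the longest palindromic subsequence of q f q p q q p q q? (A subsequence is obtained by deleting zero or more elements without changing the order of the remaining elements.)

One longest palindromic subsequence is qqpqqpqq (positions 1,3,4,5,6,7,8,9); it reads the same forward and backward, and the interval DP gives dp[1][9] = 8.

8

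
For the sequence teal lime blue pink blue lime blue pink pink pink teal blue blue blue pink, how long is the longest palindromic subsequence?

9

One longest palindromic subsequence is pink blue blue pink pink pink blue blue pink (positions 4,5,7,8,9,10,13,14,15); it reads the same forward and backward, and the interval DP gives dp[1][15] = 9.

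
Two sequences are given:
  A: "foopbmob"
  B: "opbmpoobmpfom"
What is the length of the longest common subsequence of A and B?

6

A longest common subsequence is opbmob (length 6); the LCS DP confirms no longer common subsequence exists.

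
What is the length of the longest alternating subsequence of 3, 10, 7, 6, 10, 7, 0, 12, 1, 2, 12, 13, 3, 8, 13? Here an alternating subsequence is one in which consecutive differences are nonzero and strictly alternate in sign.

A longest alternating subsequence is 3, 10, 7, 10, 7, 12, 1, 12, 3, 8 (positions 1,2,3,5,6,8,9,11,13,14); its 9 consecutive differences strictly alternate in sign, and length 10 is optimal.

10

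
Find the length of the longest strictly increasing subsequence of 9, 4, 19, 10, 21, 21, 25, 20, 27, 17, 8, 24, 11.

5

Let dp[i] be the longest increasing subsequence ending at position i. Then dp = [1, 1, 2, 2, 3, 3, 4, 3, 5, 3, 2, 4, 3].
The maximum is 5; one witness is 9, 19, 21, 25, 27 at positions 1,3,5,7,9.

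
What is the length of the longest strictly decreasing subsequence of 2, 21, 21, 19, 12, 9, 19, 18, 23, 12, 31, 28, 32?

4

Scanning left to right, the best length ending at each element is: 2→1, 21→1, 21→1, 19→2, 12→3, 9→4, 19→2, 18→3, 23→1, 12→4, 31→1, 28→2, 32→1.
So the longest decreasing subsequence has length 4, e.g. 21, 19, 12, 9.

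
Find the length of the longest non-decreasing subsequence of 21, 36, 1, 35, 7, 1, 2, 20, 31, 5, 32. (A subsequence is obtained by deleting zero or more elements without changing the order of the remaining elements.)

6

Let dp[i] be the longest non-decreasing subsequence ending at position i. Then dp = [1, 2, 1, 2, 2, 2, 3, 4, 5, 4, 6].
The maximum is 6; one witness is 1, 1, 2, 20, 31, 32 at positions 3,6,7,8,9,11.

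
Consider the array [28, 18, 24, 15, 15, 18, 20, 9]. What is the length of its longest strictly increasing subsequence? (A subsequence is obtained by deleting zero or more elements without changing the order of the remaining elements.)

Let dp[i] be the longest increasing subsequence ending at position i. Then dp = [1, 1, 2, 1, 1, 2, 3, 1].
The maximum is 3; one witness is 15, 18, 20 at positions 4,6,7.

3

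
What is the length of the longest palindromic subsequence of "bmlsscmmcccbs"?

6

Using dp[i][j] = 2 + dp[i+1][j−1] if the ends match, else max(dp[i+1][j], dp[i][j−1]):
dp[1][13] = 6. A witness is sccccs at positions 4,6,9,10,11,13.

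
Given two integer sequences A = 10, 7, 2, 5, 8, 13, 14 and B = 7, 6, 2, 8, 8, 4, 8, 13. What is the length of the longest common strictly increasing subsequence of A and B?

3

For each value that appears in both, track the longest common increasing run ending there.
The best achievable length is 3; one witness is 7, 8, 13 (A-positions 2,5,6, B-positions 1,4,8).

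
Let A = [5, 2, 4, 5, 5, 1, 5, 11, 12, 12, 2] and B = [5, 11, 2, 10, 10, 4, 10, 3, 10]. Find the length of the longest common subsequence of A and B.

3

Backtracking the LCS table gives one alignment: 5 (A1,B1) → 2 (A2,B3) → 4 (A3,B6).
So the longest common subsequence has length 3.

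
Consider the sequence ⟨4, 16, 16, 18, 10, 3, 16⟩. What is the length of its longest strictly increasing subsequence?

One longest increasing subsequence is 4, 16, 18 (positions 1,2,4), of length 3; no longer one exists.

3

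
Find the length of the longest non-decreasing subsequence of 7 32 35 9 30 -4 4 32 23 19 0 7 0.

Scanning left to right, the best length ending at each element is: 7→1, 32→2, 35→3, 9→2, 30→3, -4→1, 4→2, 32→4, 23→3, 19→3, 0→2, 7→3, 0→3.
So the longest non-decreasing subsequence has length 4, e.g. 7, 9, 30, 32.

4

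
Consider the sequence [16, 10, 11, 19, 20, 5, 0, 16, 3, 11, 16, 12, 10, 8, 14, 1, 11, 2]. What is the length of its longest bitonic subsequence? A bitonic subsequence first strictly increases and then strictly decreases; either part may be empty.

Let inc[i] be the LIS ending at i and dec[i] the longest strictly decreasing subsequence starting at i. inc = [1, 1, 2, 3, 4, 1, 1, 3, 2, 3, 4, 4, 3, 3, 5, 2, 4, 3], dec = [5, 4, 4, 6, 6, 3, 1, 5, 2, 4, 5, 4, 3, 2, 3, 1, 2, 1].
max_i inc[i]+dec[i]−1 = 9, with one witness 10, 11, 19, 20, 16, 12, 10, 8, 2.

9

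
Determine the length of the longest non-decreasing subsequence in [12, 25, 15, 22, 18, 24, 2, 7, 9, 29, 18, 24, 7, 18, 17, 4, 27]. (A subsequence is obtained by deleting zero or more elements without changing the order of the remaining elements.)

Scanning left to right, the best length ending at each element is: 12→1, 25→2, 15→2, 22→3, 18→3, 24→4, 2→1, 7→2, 9→3, 29→5, 18→4, 24→5, 7→3, 18→5, 17→4, 4→2, 27→6.
So the longest non-decreasing subsequence has length 6, e.g. 12, 15, 22, 24, 24, 27.

6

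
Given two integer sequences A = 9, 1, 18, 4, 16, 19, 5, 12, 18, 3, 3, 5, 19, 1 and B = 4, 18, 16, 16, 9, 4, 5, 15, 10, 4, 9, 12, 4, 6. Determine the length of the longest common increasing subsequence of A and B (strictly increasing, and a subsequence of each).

3

A longest common strictly increasing subsequence is 4, 5, 12 (length 3); it appears in order in both A and B, and no longer such subsequence exists.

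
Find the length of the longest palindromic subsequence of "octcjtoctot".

7

One longest palindromic subsequence is otcocto (positions 1,3,4,7,8,9,10); it reads the same forward and backward, and the interval DP gives dp[1][11] = 7.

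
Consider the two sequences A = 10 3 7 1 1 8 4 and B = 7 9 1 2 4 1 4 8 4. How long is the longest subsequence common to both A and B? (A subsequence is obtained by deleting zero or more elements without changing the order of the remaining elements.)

5

Backtracking the LCS table gives one alignment: 7 (A3,B1) → 1 (A4,B3) → 1 (A5,B6) → 8 (A6,B8) → 4 (A7,B9).
So the longest common subsequence has length 5.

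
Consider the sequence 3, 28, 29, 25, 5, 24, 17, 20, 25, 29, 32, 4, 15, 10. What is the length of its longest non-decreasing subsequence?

7

Let dp[i] be the longest non-decreasing subsequence ending at position i. Then dp = [1, 2, 3, 2, 2, 3, 3, 4, 5, 6, 7, 2, 3, 3].
The maximum is 7; one witness is 3, 5, 17, 20, 25, 29, 32 at positions 1,5,7,8,9,10,11.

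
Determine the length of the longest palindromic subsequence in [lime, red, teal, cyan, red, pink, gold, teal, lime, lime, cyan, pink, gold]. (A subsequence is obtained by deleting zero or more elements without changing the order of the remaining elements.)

5

Using dp[i][j] = 2 + dp[i+1][j−1] if the ends match, else max(dp[i+1][j], dp[i][j−1]):
dp[1][13] = 5. A witness is lime teal gold teal lime at positions 1,3,7,8,10.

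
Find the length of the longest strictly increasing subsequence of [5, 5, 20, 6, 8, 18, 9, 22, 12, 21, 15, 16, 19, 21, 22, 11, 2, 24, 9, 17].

11

Let dp[i] be the longest increasing subsequence ending at position i. Then dp = [1, 1, 2, 2, 3, 4, 4, 5, 5, 6, 6, 7, 8, 9, 10, 5, 1, 11, 4, 8].
The maximum is 11; one witness is 5, 6, 8, 9, 12, 15, 16, 19, 21, 22, 24 at positions 1,4,5,7,9,11,12,13,14,15,18.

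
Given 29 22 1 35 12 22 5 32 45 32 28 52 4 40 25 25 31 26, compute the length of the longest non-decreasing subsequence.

6

One longest non-decreasing subsequence is 1, 12, 22, 32, 45, 52 (positions 3,5,6,8,9,12), of length 6; no longer one exists.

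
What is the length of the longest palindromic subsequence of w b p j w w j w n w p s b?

9

One longest palindromic subsequence is bpwwjwwpb (positions 2,3,5,6,7,8,10,11,13); it reads the same forward and backward, and the interval DP gives dp[1][13] = 9.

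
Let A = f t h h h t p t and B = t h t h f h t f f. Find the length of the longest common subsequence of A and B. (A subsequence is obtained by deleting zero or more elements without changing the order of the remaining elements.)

A longest common subsequence is thhht (length 5); the LCS DP confirms no longer common subsequence exists.

5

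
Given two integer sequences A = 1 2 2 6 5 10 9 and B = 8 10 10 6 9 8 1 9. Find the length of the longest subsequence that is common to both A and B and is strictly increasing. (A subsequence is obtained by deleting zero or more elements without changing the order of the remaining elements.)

2

For each value that appears in both, track the longest common increasing run ending there.
The best achievable length is 2; one witness is 6, 9 (A-positions 4,7, B-positions 4,5).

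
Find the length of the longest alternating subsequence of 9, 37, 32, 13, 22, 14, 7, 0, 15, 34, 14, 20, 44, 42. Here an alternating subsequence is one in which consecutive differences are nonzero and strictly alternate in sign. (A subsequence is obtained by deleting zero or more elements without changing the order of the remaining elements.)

9

A longest alternating subsequence is 9, 37, 13, 22, 14, 15, 14, 44, 42 (positions 1,2,4,5,6,9,11,13,14); its 8 consecutive differences strictly alternate in sign, and length 9 is optimal.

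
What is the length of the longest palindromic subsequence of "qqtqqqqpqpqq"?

9

One longest palindromic subsequence is qqqqqqqqq (positions 1,2,4,5,6,7,9,11,12); it reads the same forward and backward, and the interval DP gives dp[1][12] = 9.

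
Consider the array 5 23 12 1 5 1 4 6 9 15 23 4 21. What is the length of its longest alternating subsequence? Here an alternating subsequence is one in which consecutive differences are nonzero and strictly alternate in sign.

A longest alternating subsequence is 5, 23, 1, 5, 1, 6, 4, 21 (positions 1,2,4,5,6,8,12,13); its 7 consecutive differences strictly alternate in sign, and length 8 is optimal.

8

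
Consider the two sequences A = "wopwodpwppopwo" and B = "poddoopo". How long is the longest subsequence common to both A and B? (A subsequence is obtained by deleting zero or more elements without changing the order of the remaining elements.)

A longest common subsequence is podopo (length 6); the LCS DP confirms no longer common subsequence exists.

6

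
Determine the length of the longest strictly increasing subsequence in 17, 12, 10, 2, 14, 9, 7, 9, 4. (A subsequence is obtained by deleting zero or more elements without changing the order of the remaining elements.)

Scanning left to right, the best length ending at each element is: 17→1, 12→1, 10→1, 2→1, 14→2, 9→2, 7→2, 9→3, 4→2.
So the longest increasing subsequence has length 3, e.g. 2, 7, 9.

3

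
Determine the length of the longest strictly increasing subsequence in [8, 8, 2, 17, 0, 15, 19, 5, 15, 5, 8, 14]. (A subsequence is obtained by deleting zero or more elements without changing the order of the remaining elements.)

4

Let dp[i] be the longest increasing subsequence ending at position i. Then dp = [1, 1, 1, 2, 1, 2, 3, 2, 3, 2, 3, 4].
The maximum is 4; one witness is 2, 5, 8, 14 at positions 3,8,11,12.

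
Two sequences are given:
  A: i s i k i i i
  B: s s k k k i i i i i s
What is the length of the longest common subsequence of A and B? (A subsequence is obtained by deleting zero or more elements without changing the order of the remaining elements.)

5

Backtracking the LCS table gives one alignment: i (A1,B6) → i (A3,B7) → i (A5,B8) → i (A6,B9) → i (A7,B10).
So the longest common subsequence has length 5.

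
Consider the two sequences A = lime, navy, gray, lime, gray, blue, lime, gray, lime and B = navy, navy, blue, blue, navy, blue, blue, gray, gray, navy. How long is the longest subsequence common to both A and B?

3

Backtracking the LCS table gives one alignment: navy (A2,B5) → gray (A3,B8) → gray (A5,B9).
So the longest common subsequence has length 3.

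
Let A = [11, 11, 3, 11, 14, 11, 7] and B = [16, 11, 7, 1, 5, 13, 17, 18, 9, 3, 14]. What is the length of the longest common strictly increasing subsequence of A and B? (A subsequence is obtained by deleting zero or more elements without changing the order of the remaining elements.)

2

A longest common strictly increasing subsequence is 11, 14 (length 2); it appears in order in both A and B, and no longer such subsequence exists.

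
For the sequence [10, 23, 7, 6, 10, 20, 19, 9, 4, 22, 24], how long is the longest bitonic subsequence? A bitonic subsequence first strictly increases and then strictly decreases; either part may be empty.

6

One longest bitonic subsequence is 10, 23, 20, 19, 9, 4 (positions 1,2,6,7,8,9): it rises to 23 then falls. Length 6 is optimal.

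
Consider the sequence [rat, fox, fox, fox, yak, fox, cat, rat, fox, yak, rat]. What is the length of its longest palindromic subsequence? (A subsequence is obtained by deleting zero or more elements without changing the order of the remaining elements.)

One longest palindromic subsequence is rat yak fox rat fox yak rat (positions 1,5,6,8,9,10,11); it reads the same forward and backward, and the interval DP gives dp[1][11] = 7.

7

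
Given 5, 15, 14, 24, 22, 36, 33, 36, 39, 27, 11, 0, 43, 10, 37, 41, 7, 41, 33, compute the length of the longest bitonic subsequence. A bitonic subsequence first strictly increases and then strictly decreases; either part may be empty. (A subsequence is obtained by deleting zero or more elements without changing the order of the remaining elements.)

10

Let inc[i] be the LIS ending at i and dec[i] the longest strictly decreasing subsequence starting at i. inc = [1, 2, 2, 3, 3, 4, 4, 5, 6, 4, 2, 1, 7, 2, 6, 7, 2, 7, 5], dec = [2, 5, 4, 5, 4, 6, 5, 5, 5, 4, 3, 1, 3, 2, 2, 2, 1, 2, 1].
max_i inc[i]+dec[i]−1 = 10, with one witness 5, 15, 24, 33, 36, 39, 27, 11, 10, 7.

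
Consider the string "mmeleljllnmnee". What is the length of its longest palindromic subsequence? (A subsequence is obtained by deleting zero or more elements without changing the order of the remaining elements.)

7

One longest palindromic subsequence is eenmnee (positions 3,5,10,11,12,13,14); it reads the same forward and backward, and the interval DP gives dp[1][14] = 7.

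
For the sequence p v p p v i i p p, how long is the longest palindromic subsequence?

6

One longest palindromic subsequence is ppiipp (positions 1,3,6,7,8,9); it reads the same forward and backward, and the interval DP gives dp[1][9] = 6.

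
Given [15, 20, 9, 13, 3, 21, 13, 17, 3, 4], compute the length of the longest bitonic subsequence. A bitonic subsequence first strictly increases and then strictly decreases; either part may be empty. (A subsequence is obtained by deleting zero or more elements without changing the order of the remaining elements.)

5

Let inc[i] be the LIS ending at i and dec[i] the longest strictly decreasing subsequence starting at i. inc = [1, 2, 1, 2, 1, 3, 2, 3, 1, 2], dec = [3, 3, 2, 2, 1, 3, 2, 2, 1, 1].
max_i inc[i]+dec[i]−1 = 5, with one witness 15, 20, 21, 17, 4.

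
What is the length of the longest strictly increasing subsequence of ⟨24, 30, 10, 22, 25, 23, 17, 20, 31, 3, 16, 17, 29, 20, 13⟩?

4

One longest increasing subsequence is 10, 22, 25, 31 (positions 3,4,5,9), of length 4; no longer one exists.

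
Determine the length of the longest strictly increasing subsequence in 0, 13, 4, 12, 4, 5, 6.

Let dp[i] be the longest increasing subsequence ending at position i. Then dp = [1, 2, 2, 3, 2, 3, 4].
The maximum is 4; one witness is 0, 4, 5, 6 at positions 1,3,6,7.

4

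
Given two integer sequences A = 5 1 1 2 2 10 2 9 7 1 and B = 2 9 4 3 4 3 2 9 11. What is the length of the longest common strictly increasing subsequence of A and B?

A longest common strictly increasing subsequence is 2, 9 (length 2); it appears in order in both A and B, and no longer such subsequence exists.

2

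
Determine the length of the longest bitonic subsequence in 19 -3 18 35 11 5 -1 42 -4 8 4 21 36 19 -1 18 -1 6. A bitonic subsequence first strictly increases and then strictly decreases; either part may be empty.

8

Let inc[i] be the LIS ending at i and dec[i] the longest strictly decreasing subsequence starting at i. inc = [1, 1, 2, 3, 2, 2, 2, 4, 1, 3, 3, 4, 5, 4, 2, 4, 2, 4], dec = [6, 2, 5, 5, 4, 3, 2, 5, 1, 3, 2, 4, 4, 3, 1, 2, 1, 1].
max_i inc[i]+dec[i]−1 = 8, with one witness -3, 18, 35, 42, 36, 19, 18, 6.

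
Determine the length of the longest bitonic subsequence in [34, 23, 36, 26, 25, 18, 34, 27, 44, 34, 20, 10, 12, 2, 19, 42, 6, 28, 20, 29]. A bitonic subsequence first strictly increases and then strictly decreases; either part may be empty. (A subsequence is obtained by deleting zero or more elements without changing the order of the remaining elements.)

One longest bitonic subsequence is 23, 26, 34, 44, 34, 20, 19, 6 (positions 2,4,7,9,10,11,15,17): it rises to 44 then falls. Length 8 is optimal.

8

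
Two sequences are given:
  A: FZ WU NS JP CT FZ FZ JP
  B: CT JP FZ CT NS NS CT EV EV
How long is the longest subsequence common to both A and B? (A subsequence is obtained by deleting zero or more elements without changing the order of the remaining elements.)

A longest common subsequence is FZ, NS, CT (length 3); the LCS DP confirms no longer common subsequence exists.

3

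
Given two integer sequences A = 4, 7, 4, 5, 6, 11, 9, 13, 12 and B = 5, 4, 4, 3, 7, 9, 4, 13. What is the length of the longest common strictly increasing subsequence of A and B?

4

For each value that appears in both, track the longest common increasing run ending there.
The best achievable length is 4; one witness is 4, 7, 9, 13 (A-positions 1,2,7,8, B-positions 2,5,6,8).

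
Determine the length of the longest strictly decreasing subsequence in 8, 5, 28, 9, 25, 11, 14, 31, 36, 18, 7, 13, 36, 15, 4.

5

Scanning left to right, the best length ending at each element is: 8→1, 5→2, 28→1, 9→2, 25→2, 11→3, 14→3, 31→1, 36→1, 18→3, 7→4, 13→4, 36→1, 15→4, 4→5.
So the longest decreasing subsequence has length 5, e.g. 28, 25, 11, 7, 4.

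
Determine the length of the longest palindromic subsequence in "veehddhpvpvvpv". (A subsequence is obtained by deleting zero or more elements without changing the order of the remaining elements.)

One longest palindromic subsequence is vpvvvpv (positions 1,8,9,11,12,13,14); it reads the same forward and backward, and the interval DP gives dp[1][14] = 7.

7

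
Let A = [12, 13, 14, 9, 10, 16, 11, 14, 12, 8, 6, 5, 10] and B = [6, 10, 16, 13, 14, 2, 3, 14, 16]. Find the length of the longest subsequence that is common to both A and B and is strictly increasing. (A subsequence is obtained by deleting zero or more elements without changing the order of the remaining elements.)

For each value that appears in both, track the longest common increasing run ending there.
The best achievable length is 3; one witness is 13, 14, 16 (A-positions 2,3,6, B-positions 4,5,9).

3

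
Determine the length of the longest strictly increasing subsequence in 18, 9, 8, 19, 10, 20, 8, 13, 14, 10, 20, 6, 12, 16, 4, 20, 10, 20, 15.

6

One longest increasing subsequence is 9, 10, 13, 14, 16, 20 (positions 2,5,8,9,14,16), of length 6; no longer one exists.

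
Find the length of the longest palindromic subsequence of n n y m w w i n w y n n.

9

Using dp[i][j] = 2 + dp[i+1][j−1] if the ends match, else max(dp[i+1][j], dp[i][j−1]):
dp[1][12] = 9. A witness is nnywnwynn at positions 1,2,3,5,8,9,10,11,12.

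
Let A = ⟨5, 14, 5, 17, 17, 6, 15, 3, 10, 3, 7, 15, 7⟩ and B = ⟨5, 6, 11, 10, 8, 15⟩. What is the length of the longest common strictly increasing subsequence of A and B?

A longest common strictly increasing subsequence is 5, 6, 10, 15 (length 4); it appears in order in both A and B, and no longer such subsequence exists.

4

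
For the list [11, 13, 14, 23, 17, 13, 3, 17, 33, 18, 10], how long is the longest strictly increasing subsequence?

Let dp[i] be the longest increasing subsequence ending at position i. Then dp = [1, 2, 3, 4, 4, 2, 1, 4, 5, 5, 2].
The maximum is 5; one witness is 11, 13, 14, 23, 33 at positions 1,2,3,4,9.

5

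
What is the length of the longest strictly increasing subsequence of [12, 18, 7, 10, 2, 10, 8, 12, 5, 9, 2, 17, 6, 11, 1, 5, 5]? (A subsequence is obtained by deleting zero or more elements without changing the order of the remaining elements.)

One longest increasing subsequence is 7, 10, 12, 17 (positions 3,4,8,12), of length 4; no longer one exists.

4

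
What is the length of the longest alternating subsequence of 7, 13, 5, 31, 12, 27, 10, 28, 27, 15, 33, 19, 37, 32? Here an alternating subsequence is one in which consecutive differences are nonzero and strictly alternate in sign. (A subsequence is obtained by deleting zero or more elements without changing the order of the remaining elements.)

13

A longest alternating subsequence is 7, 13, 5, 31, 12, 27, 10, 28, 27, 33, 19, 37, 32 (positions 1,2,3,4,5,6,7,8,9,11,12,13,14); its 12 consecutive differences strictly alternate in sign, and length 13 is optimal.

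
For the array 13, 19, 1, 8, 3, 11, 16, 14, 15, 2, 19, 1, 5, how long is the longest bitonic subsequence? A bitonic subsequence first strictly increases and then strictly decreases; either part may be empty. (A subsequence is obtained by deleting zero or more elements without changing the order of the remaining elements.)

7

Let inc[i] be the LIS ending at i and dec[i] the longest strictly decreasing subsequence starting at i. inc = [1, 2, 1, 2, 2, 3, 4, 4, 5, 2, 6, 1, 3], dec = [5, 5, 1, 4, 3, 3, 4, 3, 3, 2, 2, 1, 1].
max_i inc[i]+dec[i]−1 = 7, with one witness 1, 8, 11, 16, 15, 2, 1.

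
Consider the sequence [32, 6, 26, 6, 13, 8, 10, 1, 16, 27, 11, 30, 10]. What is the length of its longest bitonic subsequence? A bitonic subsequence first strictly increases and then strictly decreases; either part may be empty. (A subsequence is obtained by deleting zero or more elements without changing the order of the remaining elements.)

Let inc[i] be the LIS ending at i and dec[i] the longest strictly decreasing subsequence starting at i. inc = [1, 1, 2, 1, 2, 2, 3, 1, 4, 5, 4, 6, 3], dec = [5, 2, 4, 2, 3, 2, 2, 1, 3, 3, 2, 2, 1].
max_i inc[i]+dec[i]−1 = 7, with one witness 6, 8, 10, 16, 27, 11, 10.

7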